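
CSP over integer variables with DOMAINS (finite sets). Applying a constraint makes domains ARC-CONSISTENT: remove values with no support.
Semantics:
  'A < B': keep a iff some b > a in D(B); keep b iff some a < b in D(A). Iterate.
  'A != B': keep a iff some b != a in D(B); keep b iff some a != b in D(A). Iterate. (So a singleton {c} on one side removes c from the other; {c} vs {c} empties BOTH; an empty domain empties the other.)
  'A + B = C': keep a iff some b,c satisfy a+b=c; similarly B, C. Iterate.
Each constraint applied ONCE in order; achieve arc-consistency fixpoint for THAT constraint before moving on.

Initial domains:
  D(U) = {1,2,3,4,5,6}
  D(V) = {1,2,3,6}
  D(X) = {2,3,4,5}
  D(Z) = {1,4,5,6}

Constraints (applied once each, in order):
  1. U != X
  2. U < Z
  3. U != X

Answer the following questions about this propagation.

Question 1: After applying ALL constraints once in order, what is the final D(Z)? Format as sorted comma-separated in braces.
Constraint 1 (U != X) on D(U)={1,2,3,4,5,6} D(X)={2,3,4,5}: no change
Constraint 2 (U < Z) on D(U)={1,2,3,4,5,6} D(Z)={1,4,5,6}: U {1,2,3,4,5,6}->{1,2,3,4,5}; Z {1,4,5,6}->{4,5,6}
Constraint 3 (U != X) on D(U)={1,2,3,4,5} D(X)={2,3,4,5}: no change
So after all 3 constraints: D(Z) = {4,5,6}

Answer: {4,5,6}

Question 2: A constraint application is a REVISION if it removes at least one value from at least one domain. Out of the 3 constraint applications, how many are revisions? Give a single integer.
Constraint 1 (U != X) on D(U)={1,2,3,4,5,6} D(X)={2,3,4,5}: no change => not a revision
Constraint 2 (U < Z) on D(U)={1,2,3,4,5,6} D(Z)={1,4,5,6}: U {1,2,3,4,5,6}->{1,2,3,4,5}; Z {1,4,5,6}->{4,5,6} => REVISION
Constraint 3 (U != X) on D(U)={1,2,3,4,5} D(X)={2,3,4,5}: no change => not a revision
Total revisions = 1

Answer: 1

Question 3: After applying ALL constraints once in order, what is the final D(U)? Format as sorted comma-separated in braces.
Constraint 1 (U != X) on D(U)={1,2,3,4,5,6} D(X)={2,3,4,5}: no change
Constraint 2 (U < Z) on D(U)={1,2,3,4,5,6} D(Z)={1,4,5,6}: U {1,2,3,4,5,6}->{1,2,3,4,5}; Z {1,4,5,6}->{4,5,6}
Constraint 3 (U != X) on D(U)={1,2,3,4,5} D(X)={2,3,4,5}: no change
So after all 3 constraints: D(U) = {1,2,3,4,5}

Answer: {1,2,3,4,5}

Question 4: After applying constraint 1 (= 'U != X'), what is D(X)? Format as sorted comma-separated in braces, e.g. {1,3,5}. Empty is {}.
Constraint 1 (U != X) on D(U)={1,2,3,4,5,6} D(X)={2,3,4,5}: no change
So after constraint 1: D(X) = {2,3,4,5}

Answer: {2,3,4,5}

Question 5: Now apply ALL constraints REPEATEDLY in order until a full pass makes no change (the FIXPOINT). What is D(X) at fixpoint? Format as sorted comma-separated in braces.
pass 0 (initial): D(X)={2,3,4,5}
pass 1: U {1,2,3,4,5,6}->{1,2,3,4,5}; Z {1,4,5,6}->{4,5,6}
pass 2: no change
Fixpoint after 2 passes: D(X) = {2,3,4,5}

Answer: {2,3,4,5}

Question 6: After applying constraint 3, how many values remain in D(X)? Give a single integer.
Answer: 4

Derivation:
Constraint 1 (U != X) on D(U)={1,2,3,4,5,6} D(X)={2,3,4,5}: no change
Constraint 2 (U < Z) on D(U)={1,2,3,4,5,6} D(Z)={1,4,5,6}: U {1,2,3,4,5,6}->{1,2,3,4,5}; Z {1,4,5,6}->{4,5,6}
Constraint 3 (U != X) on D(U)={1,2,3,4,5} D(X)={2,3,4,5}: no change
So after constraint 3: D(X)={2,3,4,5}, size = 4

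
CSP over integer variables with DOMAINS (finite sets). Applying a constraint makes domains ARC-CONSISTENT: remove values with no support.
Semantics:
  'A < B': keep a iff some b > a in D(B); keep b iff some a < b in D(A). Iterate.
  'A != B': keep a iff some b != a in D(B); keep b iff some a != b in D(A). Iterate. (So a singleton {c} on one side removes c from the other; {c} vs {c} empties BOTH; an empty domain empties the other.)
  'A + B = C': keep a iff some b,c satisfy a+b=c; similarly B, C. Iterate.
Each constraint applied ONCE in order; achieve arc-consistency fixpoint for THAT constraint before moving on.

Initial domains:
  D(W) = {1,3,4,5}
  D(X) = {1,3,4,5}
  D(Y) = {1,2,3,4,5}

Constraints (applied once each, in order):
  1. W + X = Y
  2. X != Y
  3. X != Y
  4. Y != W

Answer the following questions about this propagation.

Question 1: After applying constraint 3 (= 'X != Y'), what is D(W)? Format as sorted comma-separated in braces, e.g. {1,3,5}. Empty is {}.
Answer: {1,3,4}

Derivation:
Constraint 1 (W + X = Y) on D(W)={1,3,4,5} D(X)={1,3,4,5} D(Y)={1,2,3,4,5}: W {1,3,4,5}->{1,3,4}; X {1,3,4,5}->{1,3,4}; Y {1,2,3,4,5}->{2,4,5}
Constraint 2 (X != Y) on D(X)={1,3,4} D(Y)={2,4,5}: no change
Constraint 3 (X != Y) on D(X)={1,3,4} D(Y)={2,4,5}: no change
So after constraint 3: D(W) = {1,3,4}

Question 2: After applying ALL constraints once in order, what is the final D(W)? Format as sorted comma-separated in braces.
Answer: {1,3,4}

Derivation:
Constraint 1 (W + X = Y) on D(W)={1,3,4,5} D(X)={1,3,4,5} D(Y)={1,2,3,4,5}: W {1,3,4,5}->{1,3,4}; X {1,3,4,5}->{1,3,4}; Y {1,2,3,4,5}->{2,4,5}
Constraint 2 (X != Y) on D(X)={1,3,4} D(Y)={2,4,5}: no change
Constraint 3 (X != Y) on D(X)={1,3,4} D(Y)={2,4,5}: no change
Constraint 4 (Y != W) on D(Y)={2,4,5} D(W)={1,3,4}: no change
So after all 4 constraints: D(W) = {1,3,4}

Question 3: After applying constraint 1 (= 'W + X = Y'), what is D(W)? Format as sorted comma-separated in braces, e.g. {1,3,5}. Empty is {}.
Constraint 1 (W + X = Y) on D(W)={1,3,4,5} D(X)={1,3,4,5} D(Y)={1,2,3,4,5}: W {1,3,4,5}->{1,3,4}; X {1,3,4,5}->{1,3,4}; Y {1,2,3,4,5}->{2,4,5}
So after constraint 1: D(W) = {1,3,4}

Answer: {1,3,4}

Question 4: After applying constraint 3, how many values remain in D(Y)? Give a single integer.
Answer: 3

Derivation:
Constraint 1 (W + X = Y) on D(W)={1,3,4,5} D(X)={1,3,4,5} D(Y)={1,2,3,4,5}: W {1,3,4,5}->{1,3,4}; X {1,3,4,5}->{1,3,4}; Y {1,2,3,4,5}->{2,4,5}
Constraint 2 (X != Y) on D(X)={1,3,4} D(Y)={2,4,5}: no change
Constraint 3 (X != Y) on D(X)={1,3,4} D(Y)={2,4,5}: no change
So after constraint 3: D(Y)={2,4,5}, size = 3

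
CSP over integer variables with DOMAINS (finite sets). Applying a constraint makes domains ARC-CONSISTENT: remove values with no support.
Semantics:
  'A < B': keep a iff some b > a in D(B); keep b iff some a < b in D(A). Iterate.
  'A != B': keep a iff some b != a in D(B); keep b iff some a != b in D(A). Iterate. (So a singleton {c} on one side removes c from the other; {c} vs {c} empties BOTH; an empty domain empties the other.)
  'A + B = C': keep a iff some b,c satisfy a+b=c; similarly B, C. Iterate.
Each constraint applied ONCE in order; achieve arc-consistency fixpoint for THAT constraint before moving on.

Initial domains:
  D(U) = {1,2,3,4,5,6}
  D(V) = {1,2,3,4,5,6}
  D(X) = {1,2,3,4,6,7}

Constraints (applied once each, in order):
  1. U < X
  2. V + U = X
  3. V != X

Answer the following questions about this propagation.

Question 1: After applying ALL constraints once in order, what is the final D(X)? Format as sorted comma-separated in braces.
Answer: {2,3,4,6,7}

Derivation:
Constraint 1 (U < X) on D(U)={1,2,3,4,5,6} D(X)={1,2,3,4,6,7}: X {1,2,3,4,6,7}->{2,3,4,6,7}
Constraint 2 (V + U = X) on D(V)={1,2,3,4,5,6} D(U)={1,2,3,4,5,6} D(X)={2,3,4,6,7}: no change
Constraint 3 (V != X) on D(V)={1,2,3,4,5,6} D(X)={2,3,4,6,7}: no change
So after all 3 constraints: D(X) = {2,3,4,6,7}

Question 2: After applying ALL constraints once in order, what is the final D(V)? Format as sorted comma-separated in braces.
Answer: {1,2,3,4,5,6}

Derivation:
Constraint 1 (U < X) on D(U)={1,2,3,4,5,6} D(X)={1,2,3,4,6,7}: X {1,2,3,4,6,7}->{2,3,4,6,7}
Constraint 2 (V + U = X) on D(V)={1,2,3,4,5,6} D(U)={1,2,3,4,5,6} D(X)={2,3,4,6,7}: no change
Constraint 3 (V != X) on D(V)={1,2,3,4,5,6} D(X)={2,3,4,6,7}: no change
So after all 3 constraints: D(V) = {1,2,3,4,5,6}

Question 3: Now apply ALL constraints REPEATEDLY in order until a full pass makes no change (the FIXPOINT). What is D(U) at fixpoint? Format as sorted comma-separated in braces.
pass 0 (initial): D(U)={1,2,3,4,5,6}
pass 1: X {1,2,3,4,6,7}->{2,3,4,6,7}
pass 2: no change
Fixpoint after 2 passes: D(U) = {1,2,3,4,5,6}

Answer: {1,2,3,4,5,6}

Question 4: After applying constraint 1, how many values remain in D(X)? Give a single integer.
Answer: 5

Derivation:
Constraint 1 (U < X) on D(U)={1,2,3,4,5,6} D(X)={1,2,3,4,6,7}: X {1,2,3,4,6,7}->{2,3,4,6,7}
So after constraint 1: D(X)={2,3,4,6,7}, size = 5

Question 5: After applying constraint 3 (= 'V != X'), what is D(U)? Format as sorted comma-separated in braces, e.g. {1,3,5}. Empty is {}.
Constraint 1 (U < X) on D(U)={1,2,3,4,5,6} D(X)={1,2,3,4,6,7}: X {1,2,3,4,6,7}->{2,3,4,6,7}
Constraint 2 (V + U = X) on D(V)={1,2,3,4,5,6} D(U)={1,2,3,4,5,6} D(X)={2,3,4,6,7}: no change
Constraint 3 (V != X) on D(V)={1,2,3,4,5,6} D(X)={2,3,4,6,7}: no change
So after constraint 3: D(U) = {1,2,3,4,5,6}

Answer: {1,2,3,4,5,6}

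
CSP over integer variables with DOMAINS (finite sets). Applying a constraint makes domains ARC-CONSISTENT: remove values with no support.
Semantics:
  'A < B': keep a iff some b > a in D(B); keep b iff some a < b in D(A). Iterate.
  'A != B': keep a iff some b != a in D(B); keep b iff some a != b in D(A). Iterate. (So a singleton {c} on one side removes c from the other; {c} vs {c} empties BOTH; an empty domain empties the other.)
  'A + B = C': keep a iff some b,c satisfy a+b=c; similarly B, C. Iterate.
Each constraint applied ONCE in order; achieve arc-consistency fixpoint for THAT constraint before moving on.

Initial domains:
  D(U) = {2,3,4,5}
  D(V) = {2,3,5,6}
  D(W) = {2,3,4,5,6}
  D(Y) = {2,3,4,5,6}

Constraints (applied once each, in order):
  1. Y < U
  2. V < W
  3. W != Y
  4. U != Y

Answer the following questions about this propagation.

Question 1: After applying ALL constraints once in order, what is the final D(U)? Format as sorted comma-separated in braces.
Constraint 1 (Y < U) on D(Y)={2,3,4,5,6} D(U)={2,3,4,5}: Y {2,3,4,5,6}->{2,3,4}; U {2,3,4,5}->{3,4,5}
Constraint 2 (V < W) on D(V)={2,3,5,6} D(W)={2,3,4,5,6}: V {2,3,5,6}->{2,3,5}; W {2,3,4,5,6}->{3,4,5,6}
Constraint 3 (W != Y) on D(W)={3,4,5,6} D(Y)={2,3,4}: no change
Constraint 4 (U != Y) on D(U)={3,4,5} D(Y)={2,3,4}: no change
So after all 4 constraints: D(U) = {3,4,5}

Answer: {3,4,5}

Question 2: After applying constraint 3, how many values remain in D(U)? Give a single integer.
Constraint 1 (Y < U) on D(Y)={2,3,4,5,6} D(U)={2,3,4,5}: Y {2,3,4,5,6}->{2,3,4}; U {2,3,4,5}->{3,4,5}
Constraint 2 (V < W) on D(V)={2,3,5,6} D(W)={2,3,4,5,6}: V {2,3,5,6}->{2,3,5}; W {2,3,4,5,6}->{3,4,5,6}
Constraint 3 (W != Y) on D(W)={3,4,5,6} D(Y)={2,3,4}: no change
So after constraint 3: D(U)={3,4,5}, size = 3

Answer: 3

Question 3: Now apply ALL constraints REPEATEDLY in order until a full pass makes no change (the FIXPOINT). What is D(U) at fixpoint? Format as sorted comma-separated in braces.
Answer: {3,4,5}

Derivation:
pass 0 (initial): D(U)={2,3,4,5}
pass 1: U {2,3,4,5}->{3,4,5}; V {2,3,5,6}->{2,3,5}; W {2,3,4,5,6}->{3,4,5,6}; Y {2,3,4,5,6}->{2,3,4}
pass 2: no change
Fixpoint after 2 passes: D(U) = {3,4,5}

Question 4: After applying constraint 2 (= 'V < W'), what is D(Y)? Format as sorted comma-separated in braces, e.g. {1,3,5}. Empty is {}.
Constraint 1 (Y < U) on D(Y)={2,3,4,5,6} D(U)={2,3,4,5}: Y {2,3,4,5,6}->{2,3,4}; U {2,3,4,5}->{3,4,5}
Constraint 2 (V < W) on D(V)={2,3,5,6} D(W)={2,3,4,5,6}: V {2,3,5,6}->{2,3,5}; W {2,3,4,5,6}->{3,4,5,6}
So after constraint 2: D(Y) = {2,3,4}

Answer: {2,3,4}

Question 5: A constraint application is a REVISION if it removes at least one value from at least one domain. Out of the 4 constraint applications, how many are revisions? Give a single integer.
Constraint 1 (Y < U) on D(Y)={2,3,4,5,6} D(U)={2,3,4,5}: Y {2,3,4,5,6}->{2,3,4}; U {2,3,4,5}->{3,4,5} => REVISION
Constraint 2 (V < W) on D(V)={2,3,5,6} D(W)={2,3,4,5,6}: V {2,3,5,6}->{2,3,5}; W {2,3,4,5,6}->{3,4,5,6} => REVISION
Constraint 3 (W != Y) on D(W)={3,4,5,6} D(Y)={2,3,4}: no change => not a revision
Constraint 4 (U != Y) on D(U)={3,4,5} D(Y)={2,3,4}: no change => not a revision
Total revisions = 2

Answer: 2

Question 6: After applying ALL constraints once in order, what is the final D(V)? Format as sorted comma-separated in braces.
Answer: {2,3,5}

Derivation:
Constraint 1 (Y < U) on D(Y)={2,3,4,5,6} D(U)={2,3,4,5}: Y {2,3,4,5,6}->{2,3,4}; U {2,3,4,5}->{3,4,5}
Constraint 2 (V < W) on D(V)={2,3,5,6} D(W)={2,3,4,5,6}: V {2,3,5,6}->{2,3,5}; W {2,3,4,5,6}->{3,4,5,6}
Constraint 3 (W != Y) on D(W)={3,4,5,6} D(Y)={2,3,4}: no change
Constraint 4 (U != Y) on D(U)={3,4,5} D(Y)={2,3,4}: no change
So after all 4 constraints: D(V) = {2,3,5}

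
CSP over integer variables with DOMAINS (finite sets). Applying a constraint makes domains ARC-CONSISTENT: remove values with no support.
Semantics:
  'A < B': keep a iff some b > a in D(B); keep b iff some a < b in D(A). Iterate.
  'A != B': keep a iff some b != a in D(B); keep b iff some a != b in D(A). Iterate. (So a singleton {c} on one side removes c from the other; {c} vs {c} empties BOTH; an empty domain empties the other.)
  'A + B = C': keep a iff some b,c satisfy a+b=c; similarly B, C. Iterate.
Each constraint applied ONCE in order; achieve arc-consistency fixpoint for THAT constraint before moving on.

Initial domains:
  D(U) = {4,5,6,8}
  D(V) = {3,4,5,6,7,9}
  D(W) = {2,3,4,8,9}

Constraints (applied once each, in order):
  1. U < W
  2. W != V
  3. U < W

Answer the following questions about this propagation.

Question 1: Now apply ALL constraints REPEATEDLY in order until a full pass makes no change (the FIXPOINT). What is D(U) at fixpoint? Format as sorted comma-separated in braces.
Answer: {4,5,6,8}

Derivation:
pass 0 (initial): D(U)={4,5,6,8}
pass 1: W {2,3,4,8,9}->{8,9}
pass 2: no change
Fixpoint after 2 passes: D(U) = {4,5,6,8}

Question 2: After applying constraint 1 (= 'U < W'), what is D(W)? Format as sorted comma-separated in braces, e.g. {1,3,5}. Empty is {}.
Answer: {8,9}

Derivation:
Constraint 1 (U < W) on D(U)={4,5,6,8} D(W)={2,3,4,8,9}: W {2,3,4,8,9}->{8,9}
So after constraint 1: D(W) = {8,9}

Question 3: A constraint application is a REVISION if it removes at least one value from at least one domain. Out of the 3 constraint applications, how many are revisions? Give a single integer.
Constraint 1 (U < W) on D(U)={4,5,6,8} D(W)={2,3,4,8,9}: W {2,3,4,8,9}->{8,9} => REVISION
Constraint 2 (W != V) on D(W)={8,9} D(V)={3,4,5,6,7,9}: no change => not a revision
Constraint 3 (U < W) on D(U)={4,5,6,8} D(W)={8,9}: no change => not a revision
Total revisions = 1

Answer: 1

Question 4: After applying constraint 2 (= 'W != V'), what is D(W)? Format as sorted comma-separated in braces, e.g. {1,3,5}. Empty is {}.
Answer: {8,9}

Derivation:
Constraint 1 (U < W) on D(U)={4,5,6,8} D(W)={2,3,4,8,9}: W {2,3,4,8,9}->{8,9}
Constraint 2 (W != V) on D(W)={8,9} D(V)={3,4,5,6,7,9}: no change
So after constraint 2: D(W) = {8,9}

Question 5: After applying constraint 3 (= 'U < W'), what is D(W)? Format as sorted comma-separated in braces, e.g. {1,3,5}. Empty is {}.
Answer: {8,9}

Derivation:
Constraint 1 (U < W) on D(U)={4,5,6,8} D(W)={2,3,4,8,9}: W {2,3,4,8,9}->{8,9}
Constraint 2 (W != V) on D(W)={8,9} D(V)={3,4,5,6,7,9}: no change
Constraint 3 (U < W) on D(U)={4,5,6,8} D(W)={8,9}: no change
So after constraint 3: D(W) = {8,9}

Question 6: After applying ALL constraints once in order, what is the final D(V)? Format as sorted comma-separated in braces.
Answer: {3,4,5,6,7,9}

Derivation:
Constraint 1 (U < W) on D(U)={4,5,6,8} D(W)={2,3,4,8,9}: W {2,3,4,8,9}->{8,9}
Constraint 2 (W != V) on D(W)={8,9} D(V)={3,4,5,6,7,9}: no change
Constraint 3 (U < W) on D(U)={4,5,6,8} D(W)={8,9}: no change
So after all 3 constraints: D(V) = {3,4,5,6,7,9}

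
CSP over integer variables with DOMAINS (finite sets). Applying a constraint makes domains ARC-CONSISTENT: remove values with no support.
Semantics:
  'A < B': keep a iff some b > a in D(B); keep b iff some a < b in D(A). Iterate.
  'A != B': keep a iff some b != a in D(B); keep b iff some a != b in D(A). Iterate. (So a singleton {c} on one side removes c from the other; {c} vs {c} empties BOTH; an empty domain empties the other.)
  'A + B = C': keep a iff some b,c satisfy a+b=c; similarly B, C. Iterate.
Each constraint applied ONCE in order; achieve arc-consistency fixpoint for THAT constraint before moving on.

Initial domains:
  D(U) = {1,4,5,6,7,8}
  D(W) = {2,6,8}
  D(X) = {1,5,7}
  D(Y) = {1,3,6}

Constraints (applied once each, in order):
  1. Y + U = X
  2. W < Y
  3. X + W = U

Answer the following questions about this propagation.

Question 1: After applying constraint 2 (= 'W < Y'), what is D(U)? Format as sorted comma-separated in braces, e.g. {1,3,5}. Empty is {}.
Constraint 1 (Y + U = X) on D(Y)={1,3,6} D(U)={1,4,5,6,7,8} D(X)={1,5,7}: U {1,4,5,6,7,8}->{1,4,6}; X {1,5,7}->{5,7}
Constraint 2 (W < Y) on D(W)={2,6,8} D(Y)={1,3,6}: W {2,6,8}->{2}; Y {1,3,6}->{3,6}
So after constraint 2: D(U) = {1,4,6}

Answer: {1,4,6}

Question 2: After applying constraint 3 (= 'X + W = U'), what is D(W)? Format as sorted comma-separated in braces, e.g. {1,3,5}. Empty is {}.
Constraint 1 (Y + U = X) on D(Y)={1,3,6} D(U)={1,4,5,6,7,8} D(X)={1,5,7}: U {1,4,5,6,7,8}->{1,4,6}; X {1,5,7}->{5,7}
Constraint 2 (W < Y) on D(W)={2,6,8} D(Y)={1,3,6}: W {2,6,8}->{2}; Y {1,3,6}->{3,6}
Constraint 3 (X + W = U) on D(X)={5,7} D(W)={2} D(U)={1,4,6}: X {5,7}->{}; W {2}->{}; U {1,4,6}->{}
So after constraint 3: D(W) = {}

Answer: {}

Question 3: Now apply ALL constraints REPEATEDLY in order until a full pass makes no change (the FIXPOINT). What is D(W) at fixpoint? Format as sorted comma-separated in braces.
Answer: {}

Derivation:
pass 0 (initial): D(W)={2,6,8}
pass 1: U {1,4,5,6,7,8}->{}; W {2,6,8}->{}; X {1,5,7}->{}; Y {1,3,6}->{3,6}
pass 2: Y {3,6}->{}
pass 3: no change
Fixpoint after 3 passes: D(W) = {}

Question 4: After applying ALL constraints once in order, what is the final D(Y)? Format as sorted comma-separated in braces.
Answer: {3,6}

Derivation:
Constraint 1 (Y + U = X) on D(Y)={1,3,6} D(U)={1,4,5,6,7,8} D(X)={1,5,7}: U {1,4,5,6,7,8}->{1,4,6}; X {1,5,7}->{5,7}
Constraint 2 (W < Y) on D(W)={2,6,8} D(Y)={1,3,6}: W {2,6,8}->{2}; Y {1,3,6}->{3,6}
Constraint 3 (X + W = U) on D(X)={5,7} D(W)={2} D(U)={1,4,6}: X {5,7}->{}; W {2}->{}; U {1,4,6}->{}
So after all 3 constraints: D(Y) = {3,6}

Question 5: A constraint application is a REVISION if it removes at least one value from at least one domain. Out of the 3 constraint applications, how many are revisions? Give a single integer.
Answer: 3

Derivation:
Constraint 1 (Y + U = X) on D(Y)={1,3,6} D(U)={1,4,5,6,7,8} D(X)={1,5,7}: U {1,4,5,6,7,8}->{1,4,6}; X {1,5,7}->{5,7} => REVISION
Constraint 2 (W < Y) on D(W)={2,6,8} D(Y)={1,3,6}: W {2,6,8}->{2}; Y {1,3,6}->{3,6} => REVISION
Constraint 3 (X + W = U) on D(X)={5,7} D(W)={2} D(U)={1,4,6}: X {5,7}->{}; W {2}->{}; U {1,4,6}->{} => REVISION
Total revisions = 3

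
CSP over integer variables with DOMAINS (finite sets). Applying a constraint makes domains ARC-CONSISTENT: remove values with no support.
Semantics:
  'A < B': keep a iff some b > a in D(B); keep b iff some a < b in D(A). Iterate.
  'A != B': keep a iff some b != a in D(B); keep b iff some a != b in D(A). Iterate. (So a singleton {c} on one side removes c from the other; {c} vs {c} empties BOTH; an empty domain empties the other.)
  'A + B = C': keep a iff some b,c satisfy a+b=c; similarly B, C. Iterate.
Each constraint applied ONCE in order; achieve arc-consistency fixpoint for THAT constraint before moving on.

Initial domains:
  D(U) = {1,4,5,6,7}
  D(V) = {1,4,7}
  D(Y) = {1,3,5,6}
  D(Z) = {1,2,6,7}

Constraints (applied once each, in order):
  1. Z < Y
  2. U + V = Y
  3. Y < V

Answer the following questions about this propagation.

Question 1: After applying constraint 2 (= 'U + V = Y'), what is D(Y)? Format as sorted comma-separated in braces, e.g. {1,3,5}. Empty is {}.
Answer: {5,6}

Derivation:
Constraint 1 (Z < Y) on D(Z)={1,2,6,7} D(Y)={1,3,5,6}: Z {1,2,6,7}->{1,2}; Y {1,3,5,6}->{3,5,6}
Constraint 2 (U + V = Y) on D(U)={1,4,5,6,7} D(V)={1,4,7} D(Y)={3,5,6}: U {1,4,5,6,7}->{1,4,5}; V {1,4,7}->{1,4}; Y {3,5,6}->{5,6}
So after constraint 2: D(Y) = {5,6}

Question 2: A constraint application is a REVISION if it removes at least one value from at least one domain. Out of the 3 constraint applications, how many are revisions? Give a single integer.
Answer: 3

Derivation:
Constraint 1 (Z < Y) on D(Z)={1,2,6,7} D(Y)={1,3,5,6}: Z {1,2,6,7}->{1,2}; Y {1,3,5,6}->{3,5,6} => REVISION
Constraint 2 (U + V = Y) on D(U)={1,4,5,6,7} D(V)={1,4,7} D(Y)={3,5,6}: U {1,4,5,6,7}->{1,4,5}; V {1,4,7}->{1,4}; Y {3,5,6}->{5,6} => REVISION
Constraint 3 (Y < V) on D(Y)={5,6} D(V)={1,4}: Y {5,6}->{}; V {1,4}->{} => REVISION
Total revisions = 3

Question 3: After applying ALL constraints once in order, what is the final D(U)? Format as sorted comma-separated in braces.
Answer: {1,4,5}

Derivation:
Constraint 1 (Z < Y) on D(Z)={1,2,6,7} D(Y)={1,3,5,6}: Z {1,2,6,7}->{1,2}; Y {1,3,5,6}->{3,5,6}
Constraint 2 (U + V = Y) on D(U)={1,4,5,6,7} D(V)={1,4,7} D(Y)={3,5,6}: U {1,4,5,6,7}->{1,4,5}; V {1,4,7}->{1,4}; Y {3,5,6}->{5,6}
Constraint 3 (Y < V) on D(Y)={5,6} D(V)={1,4}: Y {5,6}->{}; V {1,4}->{}
So after all 3 constraints: D(U) = {1,4,5}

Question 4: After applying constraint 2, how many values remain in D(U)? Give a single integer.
Constraint 1 (Z < Y) on D(Z)={1,2,6,7} D(Y)={1,3,5,6}: Z {1,2,6,7}->{1,2}; Y {1,3,5,6}->{3,5,6}
Constraint 2 (U + V = Y) on D(U)={1,4,5,6,7} D(V)={1,4,7} D(Y)={3,5,6}: U {1,4,5,6,7}->{1,4,5}; V {1,4,7}->{1,4}; Y {3,5,6}->{5,6}
So after constraint 2: D(U)={1,4,5}, size = 3

Answer: 3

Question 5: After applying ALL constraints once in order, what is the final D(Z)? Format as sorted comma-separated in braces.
Answer: {1,2}

Derivation:
Constraint 1 (Z < Y) on D(Z)={1,2,6,7} D(Y)={1,3,5,6}: Z {1,2,6,7}->{1,2}; Y {1,3,5,6}->{3,5,6}
Constraint 2 (U + V = Y) on D(U)={1,4,5,6,7} D(V)={1,4,7} D(Y)={3,5,6}: U {1,4,5,6,7}->{1,4,5}; V {1,4,7}->{1,4}; Y {3,5,6}->{5,6}
Constraint 3 (Y < V) on D(Y)={5,6} D(V)={1,4}: Y {5,6}->{}; V {1,4}->{}
So after all 3 constraints: D(Z) = {1,2}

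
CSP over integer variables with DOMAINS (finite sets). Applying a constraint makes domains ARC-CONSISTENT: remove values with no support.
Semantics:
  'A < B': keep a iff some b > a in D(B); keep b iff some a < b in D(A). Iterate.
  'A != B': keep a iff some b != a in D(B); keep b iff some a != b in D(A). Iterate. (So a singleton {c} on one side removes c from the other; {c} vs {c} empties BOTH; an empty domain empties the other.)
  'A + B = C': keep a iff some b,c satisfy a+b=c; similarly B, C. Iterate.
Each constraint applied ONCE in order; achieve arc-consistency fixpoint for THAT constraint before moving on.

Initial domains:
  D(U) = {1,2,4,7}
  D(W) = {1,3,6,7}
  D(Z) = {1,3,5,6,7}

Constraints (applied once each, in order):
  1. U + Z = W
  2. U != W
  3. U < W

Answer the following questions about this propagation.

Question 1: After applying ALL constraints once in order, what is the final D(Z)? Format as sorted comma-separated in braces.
Constraint 1 (U + Z = W) on D(U)={1,2,4,7} D(Z)={1,3,5,6,7} D(W)={1,3,6,7}: U {1,2,4,7}->{1,2,4}; Z {1,3,5,6,7}->{1,3,5,6}; W {1,3,6,7}->{3,6,7}
Constraint 2 (U != W) on D(U)={1,2,4} D(W)={3,6,7}: no change
Constraint 3 (U < W) on D(U)={1,2,4} D(W)={3,6,7}: no change
So after all 3 constraints: D(Z) = {1,3,5,6}

Answer: {1,3,5,6}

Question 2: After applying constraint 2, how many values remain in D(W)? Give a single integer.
Constraint 1 (U + Z = W) on D(U)={1,2,4,7} D(Z)={1,3,5,6,7} D(W)={1,3,6,7}: U {1,2,4,7}->{1,2,4}; Z {1,3,5,6,7}->{1,3,5,6}; W {1,3,6,7}->{3,6,7}
Constraint 2 (U != W) on D(U)={1,2,4} D(W)={3,6,7}: no change
So after constraint 2: D(W)={3,6,7}, size = 3

Answer: 3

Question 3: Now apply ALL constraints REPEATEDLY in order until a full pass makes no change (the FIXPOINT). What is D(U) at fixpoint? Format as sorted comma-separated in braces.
pass 0 (initial): D(U)={1,2,4,7}
pass 1: U {1,2,4,7}->{1,2,4}; W {1,3,6,7}->{3,6,7}; Z {1,3,5,6,7}->{1,3,5,6}
pass 2: no change
Fixpoint after 2 passes: D(U) = {1,2,4}

Answer: {1,2,4}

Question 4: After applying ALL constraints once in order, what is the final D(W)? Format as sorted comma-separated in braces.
Answer: {3,6,7}

Derivation:
Constraint 1 (U + Z = W) on D(U)={1,2,4,7} D(Z)={1,3,5,6,7} D(W)={1,3,6,7}: U {1,2,4,7}->{1,2,4}; Z {1,3,5,6,7}->{1,3,5,6}; W {1,3,6,7}->{3,6,7}
Constraint 2 (U != W) on D(U)={1,2,4} D(W)={3,6,7}: no change
Constraint 3 (U < W) on D(U)={1,2,4} D(W)={3,6,7}: no change
So after all 3 constraints: D(W) = {3,6,7}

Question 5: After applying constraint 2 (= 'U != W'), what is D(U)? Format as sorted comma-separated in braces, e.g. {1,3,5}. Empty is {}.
Answer: {1,2,4}

Derivation:
Constraint 1 (U + Z = W) on D(U)={1,2,4,7} D(Z)={1,3,5,6,7} D(W)={1,3,6,7}: U {1,2,4,7}->{1,2,4}; Z {1,3,5,6,7}->{1,3,5,6}; W {1,3,6,7}->{3,6,7}
Constraint 2 (U != W) on D(U)={1,2,4} D(W)={3,6,7}: no change
So after constraint 2: D(U) = {1,2,4}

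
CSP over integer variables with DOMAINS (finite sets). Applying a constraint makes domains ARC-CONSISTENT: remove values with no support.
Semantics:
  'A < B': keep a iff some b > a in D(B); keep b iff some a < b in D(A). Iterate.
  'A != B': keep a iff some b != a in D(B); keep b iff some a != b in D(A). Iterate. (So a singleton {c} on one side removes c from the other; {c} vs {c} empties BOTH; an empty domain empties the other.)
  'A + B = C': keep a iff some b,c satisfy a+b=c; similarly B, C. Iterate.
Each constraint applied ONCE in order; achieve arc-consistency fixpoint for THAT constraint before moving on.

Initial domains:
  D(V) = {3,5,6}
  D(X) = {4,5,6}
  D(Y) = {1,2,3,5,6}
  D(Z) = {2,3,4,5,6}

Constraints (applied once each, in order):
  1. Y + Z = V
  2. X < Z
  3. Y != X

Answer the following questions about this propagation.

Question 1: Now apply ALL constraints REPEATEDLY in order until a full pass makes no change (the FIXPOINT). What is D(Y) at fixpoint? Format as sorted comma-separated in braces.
pass 0 (initial): D(Y)={1,2,3,5,6}
pass 1: X {4,5,6}->{4}; Y {1,2,3,5,6}->{1,2,3}; Z {2,3,4,5,6}->{5}
pass 2: V {3,5,6}->{6}; Y {1,2,3}->{1}
pass 3: no change
Fixpoint after 3 passes: D(Y) = {1}

Answer: {1}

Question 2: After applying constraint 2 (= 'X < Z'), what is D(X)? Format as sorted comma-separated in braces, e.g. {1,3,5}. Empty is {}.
Answer: {4}

Derivation:
Constraint 1 (Y + Z = V) on D(Y)={1,2,3,5,6} D(Z)={2,3,4,5,6} D(V)={3,5,6}: Y {1,2,3,5,6}->{1,2,3}; Z {2,3,4,5,6}->{2,3,4,5}
Constraint 2 (X < Z) on D(X)={4,5,6} D(Z)={2,3,4,5}: X {4,5,6}->{4}; Z {2,3,4,5}->{5}
So after constraint 2: D(X) = {4}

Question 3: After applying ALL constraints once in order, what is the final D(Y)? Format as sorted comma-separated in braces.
Constraint 1 (Y + Z = V) on D(Y)={1,2,3,5,6} D(Z)={2,3,4,5,6} D(V)={3,5,6}: Y {1,2,3,5,6}->{1,2,3}; Z {2,3,4,5,6}->{2,3,4,5}
Constraint 2 (X < Z) on D(X)={4,5,6} D(Z)={2,3,4,5}: X {4,5,6}->{4}; Z {2,3,4,5}->{5}
Constraint 3 (Y != X) on D(Y)={1,2,3} D(X)={4}: no change
So after all 3 constraints: D(Y) = {1,2,3}

Answer: {1,2,3}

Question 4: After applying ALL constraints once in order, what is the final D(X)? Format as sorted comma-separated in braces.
Constraint 1 (Y + Z = V) on D(Y)={1,2,3,5,6} D(Z)={2,3,4,5,6} D(V)={3,5,6}: Y {1,2,3,5,6}->{1,2,3}; Z {2,3,4,5,6}->{2,3,4,5}
Constraint 2 (X < Z) on D(X)={4,5,6} D(Z)={2,3,4,5}: X {4,5,6}->{4}; Z {2,3,4,5}->{5}
Constraint 3 (Y != X) on D(Y)={1,2,3} D(X)={4}: no change
So after all 3 constraints: D(X) = {4}

Answer: {4}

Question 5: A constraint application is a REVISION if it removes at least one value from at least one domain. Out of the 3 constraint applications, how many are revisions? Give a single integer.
Constraint 1 (Y + Z = V) on D(Y)={1,2,3,5,6} D(Z)={2,3,4,5,6} D(V)={3,5,6}: Y {1,2,3,5,6}->{1,2,3}; Z {2,3,4,5,6}->{2,3,4,5} => REVISION
Constraint 2 (X < Z) on D(X)={4,5,6} D(Z)={2,3,4,5}: X {4,5,6}->{4}; Z {2,3,4,5}->{5} => REVISION
Constraint 3 (Y != X) on D(Y)={1,2,3} D(X)={4}: no change => not a revision
Total revisions = 2

Answer: 2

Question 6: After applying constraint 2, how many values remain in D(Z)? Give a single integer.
Constraint 1 (Y + Z = V) on D(Y)={1,2,3,5,6} D(Z)={2,3,4,5,6} D(V)={3,5,6}: Y {1,2,3,5,6}->{1,2,3}; Z {2,3,4,5,6}->{2,3,4,5}
Constraint 2 (X < Z) on D(X)={4,5,6} D(Z)={2,3,4,5}: X {4,5,6}->{4}; Z {2,3,4,5}->{5}
So after constraint 2: D(Z)={5}, size = 1

Answer: 1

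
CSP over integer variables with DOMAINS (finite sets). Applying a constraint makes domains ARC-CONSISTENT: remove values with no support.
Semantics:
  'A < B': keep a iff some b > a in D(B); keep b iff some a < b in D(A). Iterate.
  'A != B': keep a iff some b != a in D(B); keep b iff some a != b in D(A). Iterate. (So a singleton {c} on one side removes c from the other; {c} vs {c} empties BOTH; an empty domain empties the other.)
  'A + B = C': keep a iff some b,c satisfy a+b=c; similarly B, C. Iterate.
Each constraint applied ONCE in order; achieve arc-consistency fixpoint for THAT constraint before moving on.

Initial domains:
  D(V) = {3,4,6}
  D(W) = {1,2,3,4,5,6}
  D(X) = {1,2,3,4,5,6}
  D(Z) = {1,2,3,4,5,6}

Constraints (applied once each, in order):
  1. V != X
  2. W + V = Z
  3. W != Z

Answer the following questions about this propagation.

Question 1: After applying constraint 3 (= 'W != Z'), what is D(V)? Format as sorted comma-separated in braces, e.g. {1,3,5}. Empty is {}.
Constraint 1 (V != X) on D(V)={3,4,6} D(X)={1,2,3,4,5,6}: no change
Constraint 2 (W + V = Z) on D(W)={1,2,3,4,5,6} D(V)={3,4,6} D(Z)={1,2,3,4,5,6}: W {1,2,3,4,5,6}->{1,2,3}; V {3,4,6}->{3,4}; Z {1,2,3,4,5,6}->{4,5,6}
Constraint 3 (W != Z) on D(W)={1,2,3} D(Z)={4,5,6}: no change
So after constraint 3: D(V) = {3,4}

Answer: {3,4}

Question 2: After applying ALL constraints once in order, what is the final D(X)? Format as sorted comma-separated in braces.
Answer: {1,2,3,4,5,6}

Derivation:
Constraint 1 (V != X) on D(V)={3,4,6} D(X)={1,2,3,4,5,6}: no change
Constraint 2 (W + V = Z) on D(W)={1,2,3,4,5,6} D(V)={3,4,6} D(Z)={1,2,3,4,5,6}: W {1,2,3,4,5,6}->{1,2,3}; V {3,4,6}->{3,4}; Z {1,2,3,4,5,6}->{4,5,6}
Constraint 3 (W != Z) on D(W)={1,2,3} D(Z)={4,5,6}: no change
So after all 3 constraints: D(X) = {1,2,3,4,5,6}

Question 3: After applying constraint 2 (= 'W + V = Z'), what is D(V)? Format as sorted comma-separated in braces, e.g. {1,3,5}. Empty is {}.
Answer: {3,4}

Derivation:
Constraint 1 (V != X) on D(V)={3,4,6} D(X)={1,2,3,4,5,6}: no change
Constraint 2 (W + V = Z) on D(W)={1,2,3,4,5,6} D(V)={3,4,6} D(Z)={1,2,3,4,5,6}: W {1,2,3,4,5,6}->{1,2,3}; V {3,4,6}->{3,4}; Z {1,2,3,4,5,6}->{4,5,6}
So after constraint 2: D(V) = {3,4}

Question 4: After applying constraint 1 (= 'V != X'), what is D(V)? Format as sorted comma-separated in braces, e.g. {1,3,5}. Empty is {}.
Constraint 1 (V != X) on D(V)={3,4,6} D(X)={1,2,3,4,5,6}: no change
So after constraint 1: D(V) = {3,4,6}

Answer: {3,4,6}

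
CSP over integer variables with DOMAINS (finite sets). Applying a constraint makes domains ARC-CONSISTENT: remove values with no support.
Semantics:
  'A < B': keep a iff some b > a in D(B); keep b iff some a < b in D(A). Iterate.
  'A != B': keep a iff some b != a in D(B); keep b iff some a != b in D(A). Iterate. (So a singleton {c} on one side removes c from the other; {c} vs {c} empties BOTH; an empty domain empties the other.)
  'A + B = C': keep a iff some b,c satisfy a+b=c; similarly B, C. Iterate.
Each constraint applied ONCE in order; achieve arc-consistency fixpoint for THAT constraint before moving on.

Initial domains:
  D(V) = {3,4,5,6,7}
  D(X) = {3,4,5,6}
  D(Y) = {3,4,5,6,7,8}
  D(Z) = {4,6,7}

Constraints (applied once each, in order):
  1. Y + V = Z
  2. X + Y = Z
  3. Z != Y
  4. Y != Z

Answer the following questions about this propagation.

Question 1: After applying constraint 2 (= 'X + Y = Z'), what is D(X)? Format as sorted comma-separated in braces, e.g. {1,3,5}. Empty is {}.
Constraint 1 (Y + V = Z) on D(Y)={3,4,5,6,7,8} D(V)={3,4,5,6,7} D(Z)={4,6,7}: Y {3,4,5,6,7,8}->{3,4}; V {3,4,5,6,7}->{3,4}; Z {4,6,7}->{6,7}
Constraint 2 (X + Y = Z) on D(X)={3,4,5,6} D(Y)={3,4} D(Z)={6,7}: X {3,4,5,6}->{3,4}
So after constraint 2: D(X) = {3,4}

Answer: {3,4}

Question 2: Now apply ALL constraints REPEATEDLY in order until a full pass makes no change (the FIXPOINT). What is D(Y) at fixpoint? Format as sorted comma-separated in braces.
Answer: {3,4}

Derivation:
pass 0 (initial): D(Y)={3,4,5,6,7,8}
pass 1: V {3,4,5,6,7}->{3,4}; X {3,4,5,6}->{3,4}; Y {3,4,5,6,7,8}->{3,4}; Z {4,6,7}->{6,7}
pass 2: no change
Fixpoint after 2 passes: D(Y) = {3,4}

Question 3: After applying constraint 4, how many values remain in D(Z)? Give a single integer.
Constraint 1 (Y + V = Z) on D(Y)={3,4,5,6,7,8} D(V)={3,4,5,6,7} D(Z)={4,6,7}: Y {3,4,5,6,7,8}->{3,4}; V {3,4,5,6,7}->{3,4}; Z {4,6,7}->{6,7}
Constraint 2 (X + Y = Z) on D(X)={3,4,5,6} D(Y)={3,4} D(Z)={6,7}: X {3,4,5,6}->{3,4}
Constraint 3 (Z != Y) on D(Z)={6,7} D(Y)={3,4}: no change
Constraint 4 (Y != Z) on D(Y)={3,4} D(Z)={6,7}: no change
So after constraint 4: D(Z)={6,7}, size = 2

Answer: 2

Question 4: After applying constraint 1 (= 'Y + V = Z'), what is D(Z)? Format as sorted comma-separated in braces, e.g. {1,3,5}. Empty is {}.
Constraint 1 (Y + V = Z) on D(Y)={3,4,5,6,7,8} D(V)={3,4,5,6,7} D(Z)={4,6,7}: Y {3,4,5,6,7,8}->{3,4}; V {3,4,5,6,7}->{3,4}; Z {4,6,7}->{6,7}
So after constraint 1: D(Z) = {6,7}

Answer: {6,7}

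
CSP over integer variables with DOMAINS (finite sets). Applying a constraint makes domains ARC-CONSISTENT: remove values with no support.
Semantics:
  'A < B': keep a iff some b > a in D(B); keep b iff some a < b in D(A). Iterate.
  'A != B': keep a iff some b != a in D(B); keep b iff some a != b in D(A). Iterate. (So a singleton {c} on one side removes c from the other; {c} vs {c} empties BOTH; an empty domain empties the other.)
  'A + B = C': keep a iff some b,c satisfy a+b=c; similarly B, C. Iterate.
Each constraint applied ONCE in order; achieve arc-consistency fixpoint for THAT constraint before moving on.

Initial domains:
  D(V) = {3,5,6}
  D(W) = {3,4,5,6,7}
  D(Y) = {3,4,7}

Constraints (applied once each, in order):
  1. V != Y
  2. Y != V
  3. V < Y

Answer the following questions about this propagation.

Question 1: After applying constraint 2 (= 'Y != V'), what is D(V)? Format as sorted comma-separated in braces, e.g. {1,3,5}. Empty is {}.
Answer: {3,5,6}

Derivation:
Constraint 1 (V != Y) on D(V)={3,5,6} D(Y)={3,4,7}: no change
Constraint 2 (Y != V) on D(Y)={3,4,7} D(V)={3,5,6}: no change
So after constraint 2: D(V) = {3,5,6}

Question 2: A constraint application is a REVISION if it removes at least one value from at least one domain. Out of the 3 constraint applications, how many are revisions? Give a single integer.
Answer: 1

Derivation:
Constraint 1 (V != Y) on D(V)={3,5,6} D(Y)={3,4,7}: no change => not a revision
Constraint 2 (Y != V) on D(Y)={3,4,7} D(V)={3,5,6}: no change => not a revision
Constraint 3 (V < Y) on D(V)={3,5,6} D(Y)={3,4,7}: Y {3,4,7}->{4,7} => REVISION
Total revisions = 1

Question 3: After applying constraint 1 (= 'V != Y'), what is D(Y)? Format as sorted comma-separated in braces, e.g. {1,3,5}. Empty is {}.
Answer: {3,4,7}

Derivation:
Constraint 1 (V != Y) on D(V)={3,5,6} D(Y)={3,4,7}: no change
So after constraint 1: D(Y) = {3,4,7}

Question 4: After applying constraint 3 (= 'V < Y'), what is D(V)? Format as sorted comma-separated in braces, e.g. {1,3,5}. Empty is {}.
Answer: {3,5,6}

Derivation:
Constraint 1 (V != Y) on D(V)={3,5,6} D(Y)={3,4,7}: no change
Constraint 2 (Y != V) on D(Y)={3,4,7} D(V)={3,5,6}: no change
Constraint 3 (V < Y) on D(V)={3,5,6} D(Y)={3,4,7}: Y {3,4,7}->{4,7}
So after constraint 3: D(V) = {3,5,6}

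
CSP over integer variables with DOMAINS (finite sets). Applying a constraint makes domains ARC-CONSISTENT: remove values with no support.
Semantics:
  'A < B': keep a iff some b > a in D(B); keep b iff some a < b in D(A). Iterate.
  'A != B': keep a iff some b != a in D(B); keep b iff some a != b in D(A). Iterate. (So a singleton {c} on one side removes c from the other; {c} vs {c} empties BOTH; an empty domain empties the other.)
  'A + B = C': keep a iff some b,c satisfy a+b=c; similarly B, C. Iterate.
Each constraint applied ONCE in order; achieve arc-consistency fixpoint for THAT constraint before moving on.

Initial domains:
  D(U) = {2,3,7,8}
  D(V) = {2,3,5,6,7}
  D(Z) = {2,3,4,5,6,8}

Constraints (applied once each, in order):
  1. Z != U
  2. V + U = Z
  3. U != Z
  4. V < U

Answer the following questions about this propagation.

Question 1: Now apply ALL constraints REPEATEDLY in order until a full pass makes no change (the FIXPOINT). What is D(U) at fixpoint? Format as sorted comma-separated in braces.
pass 0 (initial): D(U)={2,3,7,8}
pass 1: U {2,3,7,8}->{3}; V {2,3,5,6,7}->{2}; Z {2,3,4,5,6,8}->{4,5,6,8}
pass 2: Z {4,5,6,8}->{5}
pass 3: no change
Fixpoint after 3 passes: D(U) = {3}

Answer: {3}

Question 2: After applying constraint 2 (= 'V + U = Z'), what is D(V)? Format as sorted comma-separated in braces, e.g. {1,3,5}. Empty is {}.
Constraint 1 (Z != U) on D(Z)={2,3,4,5,6,8} D(U)={2,3,7,8}: no change
Constraint 2 (V + U = Z) on D(V)={2,3,5,6,7} D(U)={2,3,7,8} D(Z)={2,3,4,5,6,8}: V {2,3,5,6,7}->{2,3,5,6}; U {2,3,7,8}->{2,3}; Z {2,3,4,5,6,8}->{4,5,6,8}
So after constraint 2: D(V) = {2,3,5,6}

Answer: {2,3,5,6}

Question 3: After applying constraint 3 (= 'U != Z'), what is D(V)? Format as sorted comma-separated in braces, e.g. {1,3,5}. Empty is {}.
Constraint 1 (Z != U) on D(Z)={2,3,4,5,6,8} D(U)={2,3,7,8}: no change
Constraint 2 (V + U = Z) on D(V)={2,3,5,6,7} D(U)={2,3,7,8} D(Z)={2,3,4,5,6,8}: V {2,3,5,6,7}->{2,3,5,6}; U {2,3,7,8}->{2,3}; Z {2,3,4,5,6,8}->{4,5,6,8}
Constraint 3 (U != Z) on D(U)={2,3} D(Z)={4,5,6,8}: no change
So after constraint 3: D(V) = {2,3,5,6}

Answer: {2,3,5,6}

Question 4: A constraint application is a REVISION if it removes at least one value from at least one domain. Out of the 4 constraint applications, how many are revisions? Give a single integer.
Constraint 1 (Z != U) on D(Z)={2,3,4,5,6,8} D(U)={2,3,7,8}: no change => not a revision
Constraint 2 (V + U = Z) on D(V)={2,3,5,6,7} D(U)={2,3,7,8} D(Z)={2,3,4,5,6,8}: V {2,3,5,6,7}->{2,3,5,6}; U {2,3,7,8}->{2,3}; Z {2,3,4,5,6,8}->{4,5,6,8} => REVISION
Constraint 3 (U != Z) on D(U)={2,3} D(Z)={4,5,6,8}: no change => not a revision
Constraint 4 (V < U) on D(V)={2,3,5,6} D(U)={2,3}: V {2,3,5,6}->{2}; U {2,3}->{3} => REVISION
Total revisions = 2

Answer: 2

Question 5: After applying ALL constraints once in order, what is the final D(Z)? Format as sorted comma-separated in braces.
Constraint 1 (Z != U) on D(Z)={2,3,4,5,6,8} D(U)={2,3,7,8}: no change
Constraint 2 (V + U = Z) on D(V)={2,3,5,6,7} D(U)={2,3,7,8} D(Z)={2,3,4,5,6,8}: V {2,3,5,6,7}->{2,3,5,6}; U {2,3,7,8}->{2,3}; Z {2,3,4,5,6,8}->{4,5,6,8}
Constraint 3 (U != Z) on D(U)={2,3} D(Z)={4,5,6,8}: no change
Constraint 4 (V < U) on D(V)={2,3,5,6} D(U)={2,3}: V {2,3,5,6}->{2}; U {2,3}->{3}
So after all 4 constraints: D(Z) = {4,5,6,8}

Answer: {4,5,6,8}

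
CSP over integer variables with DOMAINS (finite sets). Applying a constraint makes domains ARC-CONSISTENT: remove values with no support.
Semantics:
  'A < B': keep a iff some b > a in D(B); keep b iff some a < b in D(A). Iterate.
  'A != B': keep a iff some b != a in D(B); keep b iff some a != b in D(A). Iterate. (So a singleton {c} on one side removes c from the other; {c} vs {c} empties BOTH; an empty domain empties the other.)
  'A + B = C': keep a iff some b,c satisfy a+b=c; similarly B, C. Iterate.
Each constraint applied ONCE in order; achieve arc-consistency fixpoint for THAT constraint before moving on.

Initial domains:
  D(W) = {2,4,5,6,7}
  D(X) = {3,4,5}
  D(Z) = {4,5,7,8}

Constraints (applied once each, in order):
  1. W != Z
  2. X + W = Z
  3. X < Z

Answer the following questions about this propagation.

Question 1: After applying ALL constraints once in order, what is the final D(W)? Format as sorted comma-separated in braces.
Answer: {2,4,5}

Derivation:
Constraint 1 (W != Z) on D(W)={2,4,5,6,7} D(Z)={4,5,7,8}: no change
Constraint 2 (X + W = Z) on D(X)={3,4,5} D(W)={2,4,5,6,7} D(Z)={4,5,7,8}: W {2,4,5,6,7}->{2,4,5}; Z {4,5,7,8}->{5,7,8}
Constraint 3 (X < Z) on D(X)={3,4,5} D(Z)={5,7,8}: no change
So after all 3 constraints: D(W) = {2,4,5}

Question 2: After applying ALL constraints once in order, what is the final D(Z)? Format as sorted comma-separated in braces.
Constraint 1 (W != Z) on D(W)={2,4,5,6,7} D(Z)={4,5,7,8}: no change
Constraint 2 (X + W = Z) on D(X)={3,4,5} D(W)={2,4,5,6,7} D(Z)={4,5,7,8}: W {2,4,5,6,7}->{2,4,5}; Z {4,5,7,8}->{5,7,8}
Constraint 3 (X < Z) on D(X)={3,4,5} D(Z)={5,7,8}: no change
So after all 3 constraints: D(Z) = {5,7,8}

Answer: {5,7,8}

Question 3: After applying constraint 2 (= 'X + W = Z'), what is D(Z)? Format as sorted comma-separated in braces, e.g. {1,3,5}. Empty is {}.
Answer: {5,7,8}

Derivation:
Constraint 1 (W != Z) on D(W)={2,4,5,6,7} D(Z)={4,5,7,8}: no change
Constraint 2 (X + W = Z) on D(X)={3,4,5} D(W)={2,4,5,6,7} D(Z)={4,5,7,8}: W {2,4,5,6,7}->{2,4,5}; Z {4,5,7,8}->{5,7,8}
So after constraint 2: D(Z) = {5,7,8}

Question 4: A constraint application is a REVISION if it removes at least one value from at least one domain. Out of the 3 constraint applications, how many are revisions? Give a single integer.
Constraint 1 (W != Z) on D(W)={2,4,5,6,7} D(Z)={4,5,7,8}: no change => not a revision
Constraint 2 (X + W = Z) on D(X)={3,4,5} D(W)={2,4,5,6,7} D(Z)={4,5,7,8}: W {2,4,5,6,7}->{2,4,5}; Z {4,5,7,8}->{5,7,8} => REVISION
Constraint 3 (X < Z) on D(X)={3,4,5} D(Z)={5,7,8}: no change => not a revision
Total revisions = 1

Answer: 1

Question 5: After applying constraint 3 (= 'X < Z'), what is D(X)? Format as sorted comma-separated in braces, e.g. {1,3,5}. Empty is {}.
Answer: {3,4,5}

Derivation:
Constraint 1 (W != Z) on D(W)={2,4,5,6,7} D(Z)={4,5,7,8}: no change
Constraint 2 (X + W = Z) on D(X)={3,4,5} D(W)={2,4,5,6,7} D(Z)={4,5,7,8}: W {2,4,5,6,7}->{2,4,5}; Z {4,5,7,8}->{5,7,8}
Constraint 3 (X < Z) on D(X)={3,4,5} D(Z)={5,7,8}: no change
So after constraint 3: D(X) = {3,4,5}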